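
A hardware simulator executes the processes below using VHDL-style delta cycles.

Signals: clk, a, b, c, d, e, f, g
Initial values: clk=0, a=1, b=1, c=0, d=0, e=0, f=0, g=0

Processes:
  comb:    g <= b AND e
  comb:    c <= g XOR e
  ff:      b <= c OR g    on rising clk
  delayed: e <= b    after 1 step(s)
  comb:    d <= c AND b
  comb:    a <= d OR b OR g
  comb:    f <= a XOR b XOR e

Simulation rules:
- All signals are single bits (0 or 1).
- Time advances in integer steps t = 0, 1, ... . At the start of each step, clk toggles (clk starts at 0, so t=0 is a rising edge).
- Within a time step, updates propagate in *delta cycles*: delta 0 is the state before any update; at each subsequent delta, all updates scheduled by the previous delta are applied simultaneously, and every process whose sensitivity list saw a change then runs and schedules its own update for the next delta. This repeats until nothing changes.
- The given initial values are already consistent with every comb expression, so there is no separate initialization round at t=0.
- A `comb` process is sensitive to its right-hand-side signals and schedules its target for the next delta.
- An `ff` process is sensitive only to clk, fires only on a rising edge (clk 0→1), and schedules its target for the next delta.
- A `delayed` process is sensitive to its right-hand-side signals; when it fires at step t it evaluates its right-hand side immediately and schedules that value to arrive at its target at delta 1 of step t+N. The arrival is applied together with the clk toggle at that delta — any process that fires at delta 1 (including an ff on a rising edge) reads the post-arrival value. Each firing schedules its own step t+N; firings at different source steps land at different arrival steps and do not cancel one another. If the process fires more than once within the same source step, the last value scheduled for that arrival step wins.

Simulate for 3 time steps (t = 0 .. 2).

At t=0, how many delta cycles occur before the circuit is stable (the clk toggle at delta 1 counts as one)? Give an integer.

4

t0.Δ0 c=0 clk=0 a=1 e=0 b=1 g=0 d=0 f=0
t0.Δ1 c=0 clk=1 a=1 e=0 b=1 g=0 d=0 f=0
t0.Δ2 c=0 clk=1 a=1 e=0 b=0 g=0 d=0 f=0
t0.Δ3 c=0 clk=1 a=0 e=0 b=0 g=0 d=0 f=1
t0.Δ4 c=0 clk=1 a=0 e=0 b=0 g=0 d=0 f=0
t1.Δ0 c=0 clk=1 a=0 e=0 b=0 g=0 d=0 f=0
t1.Δ1 c=0 clk=0 a=0 e=0 b=0 g=0 d=0 f=0
t2.Δ0 c=0 clk=0 a=0 e=0 b=0 g=0 d=0 f=0
t2.Δ1 c=0 clk=1 a=0 e=0 b=0 g=0 d=0 f=0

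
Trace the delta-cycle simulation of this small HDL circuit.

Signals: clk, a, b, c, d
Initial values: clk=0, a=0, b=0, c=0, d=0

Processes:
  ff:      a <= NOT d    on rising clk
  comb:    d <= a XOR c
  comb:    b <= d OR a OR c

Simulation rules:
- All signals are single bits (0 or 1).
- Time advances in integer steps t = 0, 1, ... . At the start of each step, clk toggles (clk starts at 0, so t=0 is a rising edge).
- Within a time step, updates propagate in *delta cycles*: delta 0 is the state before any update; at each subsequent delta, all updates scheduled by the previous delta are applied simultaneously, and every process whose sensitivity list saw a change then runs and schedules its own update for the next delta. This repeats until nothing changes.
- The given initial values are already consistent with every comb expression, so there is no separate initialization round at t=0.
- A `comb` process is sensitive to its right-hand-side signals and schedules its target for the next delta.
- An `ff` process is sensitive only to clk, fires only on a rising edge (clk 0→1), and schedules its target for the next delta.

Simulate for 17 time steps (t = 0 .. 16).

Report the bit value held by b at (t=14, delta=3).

1

t0.Δ0 d=0 b=0 clk=0 a=0 c=0
t0.Δ1 d=0 b=0 clk=1 a=0 c=0
t0.Δ2 d=0 b=0 clk=1 a=1 c=0
t0.Δ3 d=1 b=1 clk=1 a=1 c=0
t1.Δ0 d=1 b=1 clk=1 a=1 c=0
t1.Δ1 d=1 b=1 clk=0 a=1 c=0
t2.Δ0 d=1 b=1 clk=0 a=1 c=0
t2.Δ1 d=1 b=1 clk=1 a=1 c=0
t2.Δ2 d=1 b=1 clk=1 a=0 c=0
t2.Δ3 d=0 b=1 clk=1 a=0 c=0
t2.Δ4 d=0 b=0 clk=1 a=0 c=0
t3.Δ0 d=0 b=0 clk=1 a=0 c=0
t3.Δ1 d=0 b=0 clk=0 a=0 c=0
t4.Δ0 d=0 b=0 clk=0 a=0 c=0
t4.Δ1 d=0 b=0 clk=1 a=0 c=0
t4.Δ2 d=0 b=0 clk=1 a=1 c=0
t4.Δ3 d=1 b=1 clk=1 a=1 c=0
t5.Δ0 d=1 b=1 clk=1 a=1 c=0
t5.Δ1 d=1 b=1 clk=0 a=1 c=0
t6.Δ0 d=1 b=1 clk=0 a=1 c=0
t6.Δ1 d=1 b=1 clk=1 a=1 c=0
t6.Δ2 d=1 b=1 clk=1 a=0 c=0
t6.Δ3 d=0 b=1 clk=1 a=0 c=0
t6.Δ4 d=0 b=0 clk=1 a=0 c=0
t7.Δ0 d=0 b=0 clk=1 a=0 c=0
t7.Δ1 d=0 b=0 clk=0 a=0 c=0
t8.Δ0 d=0 b=0 clk=0 a=0 c=0
t8.Δ1 d=0 b=0 clk=1 a=0 c=0
t8.Δ2 d=0 b=0 clk=1 a=1 c=0
t8.Δ3 d=1 b=1 clk=1 a=1 c=0
t9.Δ0 d=1 b=1 clk=1 a=1 c=0
t9.Δ1 d=1 b=1 clk=0 a=1 c=0
t10.Δ0 d=1 b=1 clk=0 a=1 c=0
t10.Δ1 d=1 b=1 clk=1 a=1 c=0
t10.Δ2 d=1 b=1 clk=1 a=0 c=0
t10.Δ3 d=0 b=1 clk=1 a=0 c=0
t10.Δ4 d=0 b=0 clk=1 a=0 c=0
t11.Δ0 d=0 b=0 clk=1 a=0 c=0
t11.Δ1 d=0 b=0 clk=0 a=0 c=0
t12.Δ0 d=0 b=0 clk=0 a=0 c=0
t12.Δ1 d=0 b=0 clk=1 a=0 c=0
t12.Δ2 d=0 b=0 clk=1 a=1 c=0
t12.Δ3 d=1 b=1 clk=1 a=1 c=0
t13.Δ0 d=1 b=1 clk=1 a=1 c=0
t13.Δ1 d=1 b=1 clk=0 a=1 c=0
t14.Δ0 d=1 b=1 clk=0 a=1 c=0
t14.Δ1 d=1 b=1 clk=1 a=1 c=0
t14.Δ2 d=1 b=1 clk=1 a=0 c=0
t14.Δ3 d=0 b=1 clk=1 a=0 c=0
t14.Δ4 d=0 b=0 clk=1 a=0 c=0
t15.Δ0 d=0 b=0 clk=1 a=0 c=0
t15.Δ1 d=0 b=0 clk=0 a=0 c=0
t16.Δ0 d=0 b=0 clk=0 a=0 c=0
t16.Δ1 d=0 b=0 clk=1 a=0 c=0
t16.Δ2 d=0 b=0 clk=1 a=1 c=0
t16.Δ3 d=1 b=1 clk=1 a=1 c=0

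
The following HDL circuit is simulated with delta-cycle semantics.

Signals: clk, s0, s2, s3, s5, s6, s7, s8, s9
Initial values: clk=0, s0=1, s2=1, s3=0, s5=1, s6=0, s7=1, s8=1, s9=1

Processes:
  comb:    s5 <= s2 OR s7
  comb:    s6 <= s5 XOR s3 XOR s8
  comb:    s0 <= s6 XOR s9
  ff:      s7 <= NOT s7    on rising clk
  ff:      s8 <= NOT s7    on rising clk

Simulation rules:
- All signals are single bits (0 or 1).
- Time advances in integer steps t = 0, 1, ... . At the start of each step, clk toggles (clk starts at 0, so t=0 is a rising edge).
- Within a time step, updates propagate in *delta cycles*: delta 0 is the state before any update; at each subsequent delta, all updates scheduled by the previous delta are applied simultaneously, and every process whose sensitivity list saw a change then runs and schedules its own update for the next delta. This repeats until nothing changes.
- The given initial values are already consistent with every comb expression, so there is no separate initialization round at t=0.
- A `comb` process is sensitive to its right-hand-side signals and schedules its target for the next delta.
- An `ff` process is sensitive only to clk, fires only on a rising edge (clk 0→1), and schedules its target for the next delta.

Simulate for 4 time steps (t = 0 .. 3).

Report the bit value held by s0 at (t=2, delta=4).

[bits: s5,s2,s3,s0,clk,s7,s6,s9,s8]
t=0: Δ0=110101011 Δ1=110111011 Δ2=110110010 Δ3=110110110 Δ4=110010110 | 4Δ
t=1: Δ0=110010110 Δ1=110000110 | 1Δ
t=2: Δ0=110000110 Δ1=110010110 Δ2=110011111 Δ3=110011011 Δ4=110111011 | 4Δ
t=3: Δ0=110111011 Δ1=110101011 | 1Δ

1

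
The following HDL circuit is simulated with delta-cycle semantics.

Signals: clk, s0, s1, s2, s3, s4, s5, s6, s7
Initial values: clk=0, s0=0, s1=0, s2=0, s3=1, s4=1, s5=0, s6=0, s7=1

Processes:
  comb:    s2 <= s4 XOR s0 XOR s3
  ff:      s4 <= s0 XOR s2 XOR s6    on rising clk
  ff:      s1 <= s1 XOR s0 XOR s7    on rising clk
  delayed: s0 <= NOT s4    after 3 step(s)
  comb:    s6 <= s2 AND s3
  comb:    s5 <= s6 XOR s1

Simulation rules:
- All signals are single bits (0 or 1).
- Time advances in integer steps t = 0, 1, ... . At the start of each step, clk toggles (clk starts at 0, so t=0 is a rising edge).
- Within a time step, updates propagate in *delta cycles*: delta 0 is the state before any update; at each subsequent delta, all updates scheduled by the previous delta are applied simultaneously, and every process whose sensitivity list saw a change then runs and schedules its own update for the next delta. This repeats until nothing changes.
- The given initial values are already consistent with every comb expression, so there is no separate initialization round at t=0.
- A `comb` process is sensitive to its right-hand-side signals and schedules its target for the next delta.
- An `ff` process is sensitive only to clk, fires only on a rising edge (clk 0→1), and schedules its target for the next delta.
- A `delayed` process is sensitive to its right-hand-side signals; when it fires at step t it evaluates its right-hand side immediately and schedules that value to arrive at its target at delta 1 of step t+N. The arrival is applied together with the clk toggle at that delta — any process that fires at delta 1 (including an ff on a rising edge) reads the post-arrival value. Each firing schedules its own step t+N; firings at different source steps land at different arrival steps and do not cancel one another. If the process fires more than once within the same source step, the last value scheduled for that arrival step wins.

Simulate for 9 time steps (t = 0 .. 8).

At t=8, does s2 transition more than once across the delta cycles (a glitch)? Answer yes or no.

no

t=0 Δ0: s1=0 s0=0 s6=0 s2=0 s4=1 s7=1 clk=0 s5=0 s3=1
  Δ1: clk:0→1
  Δ2: s1:0→1, s4:1→0
  Δ3: s2:0→1, s5:0→1
  Δ4: s6:0→1
  Δ5: s5:1→0
  (5Δ to stable)
t=1 Δ0: s1=1 s0=0 s6=1 s2=1 s4=0 s7=1 clk=1 s5=0 s3=1
  Δ1: clk:1→0
  (1Δ to stable)
t=2 Δ0: s1=1 s0=0 s6=1 s2=1 s4=0 s7=1 clk=0 s5=0 s3=1
  Δ1: clk:0→1
  Δ2: s1:1→0
  Δ3: s5:0→1
  (3Δ to stable)
t=3 Δ0: s1=0 s0=0 s6=1 s2=1 s4=0 s7=1 clk=1 s5=1 s3=1
  Δ1: s0:0→1, clk:1→0
  Δ2: s2:1→0
  Δ3: s6:1→0
  Δ4: s5:1→0
  (4Δ to stable)
t=4 Δ0: s1=0 s0=1 s6=0 s2=0 s4=0 s7=1 clk=0 s5=0 s3=1
  Δ1: clk:0→1
  Δ2: s4:0→1
  Δ3: s2:0→1
  Δ4: s6:0→1
  Δ5: s5:0→1
  (5Δ to stable)
t=5 Δ0: s1=0 s0=1 s6=1 s2=1 s4=1 s7=1 clk=1 s5=1 s3=1
  Δ1: clk:1→0
  (1Δ to stable)
t=6 Δ0: s1=0 s0=1 s6=1 s2=1 s4=1 s7=1 clk=0 s5=1 s3=1
  Δ1: clk:0→1
  (1Δ to stable)
t=7 Δ0: s1=0 s0=1 s6=1 s2=1 s4=1 s7=1 clk=1 s5=1 s3=1
  Δ1: s0:1→0, clk:1→0
  Δ2: s2:1→0
  Δ3: s6:1→0
  Δ4: s5:1→0
  (4Δ to stable)
t=8 Δ0: s1=0 s0=0 s6=0 s2=0 s4=1 s7=1 clk=0 s5=0 s3=1
  Δ1: clk:0→1
  Δ2: s1:0→1, s4:1→0
  Δ3: s2:0→1, s5:0→1
  Δ4: s6:0→1
  Δ5: s5:1→0
  (5Δ to stable)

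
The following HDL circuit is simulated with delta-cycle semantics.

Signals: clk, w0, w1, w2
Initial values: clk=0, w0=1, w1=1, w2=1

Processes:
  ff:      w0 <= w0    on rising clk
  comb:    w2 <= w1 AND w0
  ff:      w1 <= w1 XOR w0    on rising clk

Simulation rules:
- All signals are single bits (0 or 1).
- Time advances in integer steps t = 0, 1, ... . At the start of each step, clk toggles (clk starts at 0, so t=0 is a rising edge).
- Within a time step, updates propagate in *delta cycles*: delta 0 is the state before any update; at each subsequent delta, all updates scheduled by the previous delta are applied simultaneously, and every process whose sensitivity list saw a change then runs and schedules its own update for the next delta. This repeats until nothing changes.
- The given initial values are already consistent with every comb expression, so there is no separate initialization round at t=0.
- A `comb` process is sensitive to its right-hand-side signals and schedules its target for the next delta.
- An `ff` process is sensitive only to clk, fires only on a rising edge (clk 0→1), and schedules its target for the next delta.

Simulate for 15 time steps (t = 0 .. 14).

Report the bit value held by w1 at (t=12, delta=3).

0

[bits: w2,w1,clk,w0]
t=0: Δ0=1101 Δ1=1111 Δ2=1011 Δ3=0011 | 3Δ
t=1: Δ0=0011 Δ1=0001 | 1Δ
t=2: Δ0=0001 Δ1=0011 Δ2=0111 Δ3=1111 | 3Δ
t=3: Δ0=1111 Δ1=1101 | 1Δ
t=4: Δ0=1101 Δ1=1111 Δ2=1011 Δ3=0011 | 3Δ
t=5: Δ0=0011 Δ1=0001 | 1Δ
t=6: Δ0=0001 Δ1=0011 Δ2=0111 Δ3=1111 | 3Δ
t=7: Δ0=1111 Δ1=1101 | 1Δ
t=8: Δ0=1101 Δ1=1111 Δ2=1011 Δ3=0011 | 3Δ
t=9: Δ0=0011 Δ1=0001 | 1Δ
t=10: Δ0=0001 Δ1=0011 Δ2=0111 Δ3=1111 | 3Δ
t=11: Δ0=1111 Δ1=1101 | 1Δ
t=12: Δ0=1101 Δ1=1111 Δ2=1011 Δ3=0011 | 3Δ
t=13: Δ0=0011 Δ1=0001 | 1Δ
t=14: Δ0=0001 Δ1=0011 Δ2=0111 Δ3=1111 | 3Δ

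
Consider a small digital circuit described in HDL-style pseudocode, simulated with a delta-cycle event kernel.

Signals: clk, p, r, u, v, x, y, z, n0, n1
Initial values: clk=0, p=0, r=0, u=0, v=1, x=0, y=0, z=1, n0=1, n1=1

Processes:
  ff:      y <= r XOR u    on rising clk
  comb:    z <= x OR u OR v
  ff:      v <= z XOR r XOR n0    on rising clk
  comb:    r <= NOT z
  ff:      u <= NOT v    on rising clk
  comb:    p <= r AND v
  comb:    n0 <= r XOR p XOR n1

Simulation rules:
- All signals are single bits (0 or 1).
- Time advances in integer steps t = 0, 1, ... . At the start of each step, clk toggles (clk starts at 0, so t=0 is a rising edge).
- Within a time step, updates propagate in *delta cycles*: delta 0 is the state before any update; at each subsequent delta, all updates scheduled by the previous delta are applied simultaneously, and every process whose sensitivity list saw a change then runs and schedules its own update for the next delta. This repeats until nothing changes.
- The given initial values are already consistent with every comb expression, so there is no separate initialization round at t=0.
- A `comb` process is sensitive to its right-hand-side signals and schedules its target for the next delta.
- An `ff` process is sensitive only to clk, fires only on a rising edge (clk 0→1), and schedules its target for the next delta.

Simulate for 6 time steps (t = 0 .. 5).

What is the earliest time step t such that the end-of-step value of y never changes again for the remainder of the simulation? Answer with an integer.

[bits: z,v,p,clk,r,n0,n1,x,y,u]
t=0: Δ0=1100011000 Δ1=1101011000 Δ2=1001011000 Δ3=0001011000 Δ4=0001111000 Δ5=0001101000 | 5Δ
t=1: Δ0=0001101000 Δ1=0000101000 | 1Δ
t=2: Δ0=0000101000 Δ1=0001101000 Δ2=0101101011 Δ3=1111101011 Δ4=1111011011 Δ5=1101001011 Δ6=1101011011 | 6Δ
t=3: Δ0=1101011011 Δ1=1100011011 | 1Δ
t=4: Δ0=1100011011 Δ1=1101011011 Δ2=1001011010 Δ3=0001011010 Δ4=0001111010 Δ5=0001101010 | 5Δ
t=5: Δ0=0001101010 Δ1=0000101010 | 1Δ

2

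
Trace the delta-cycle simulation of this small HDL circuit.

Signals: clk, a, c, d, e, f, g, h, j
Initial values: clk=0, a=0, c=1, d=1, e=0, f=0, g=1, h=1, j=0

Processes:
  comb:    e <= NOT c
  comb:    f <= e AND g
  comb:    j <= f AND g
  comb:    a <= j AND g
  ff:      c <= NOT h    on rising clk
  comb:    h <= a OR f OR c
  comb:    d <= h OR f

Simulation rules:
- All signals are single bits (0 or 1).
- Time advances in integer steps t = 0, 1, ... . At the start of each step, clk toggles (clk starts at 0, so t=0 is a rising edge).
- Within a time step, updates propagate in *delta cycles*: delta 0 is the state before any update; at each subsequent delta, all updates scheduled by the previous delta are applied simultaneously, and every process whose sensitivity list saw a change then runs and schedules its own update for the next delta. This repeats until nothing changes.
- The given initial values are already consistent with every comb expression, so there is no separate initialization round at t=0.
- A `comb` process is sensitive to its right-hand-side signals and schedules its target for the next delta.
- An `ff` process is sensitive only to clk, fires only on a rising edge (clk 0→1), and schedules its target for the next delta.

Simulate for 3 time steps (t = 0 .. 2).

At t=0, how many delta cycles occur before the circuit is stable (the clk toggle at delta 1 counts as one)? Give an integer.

6

[bits: j,c,a,f,d,h,e,clk,g]
t=0: Δ0=010011001 Δ1=010011011 Δ2=000011011 Δ3=000010111 Δ4=000100111 Δ5=100111111 Δ6=101111111 | 6Δ
t=1: Δ0=101111111 Δ1=101111101 | 1Δ
t=2: Δ0=101111101 Δ1=101111111 | 1Δ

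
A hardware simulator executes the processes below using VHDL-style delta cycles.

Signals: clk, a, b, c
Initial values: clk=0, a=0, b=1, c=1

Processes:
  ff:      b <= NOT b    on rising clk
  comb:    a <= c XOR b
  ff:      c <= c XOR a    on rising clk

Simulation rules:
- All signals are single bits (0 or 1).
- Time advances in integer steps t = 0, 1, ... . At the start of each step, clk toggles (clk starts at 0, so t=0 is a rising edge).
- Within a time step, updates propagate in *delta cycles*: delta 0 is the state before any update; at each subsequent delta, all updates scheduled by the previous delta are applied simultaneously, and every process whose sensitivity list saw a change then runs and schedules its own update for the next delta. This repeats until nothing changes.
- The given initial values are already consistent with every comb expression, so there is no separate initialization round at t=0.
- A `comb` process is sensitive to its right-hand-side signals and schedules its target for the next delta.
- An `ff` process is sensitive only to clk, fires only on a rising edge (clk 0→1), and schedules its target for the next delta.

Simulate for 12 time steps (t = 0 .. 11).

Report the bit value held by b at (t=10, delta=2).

t=0 Δ0: b=1 c=1 clk=0 a=0
  Δ1: clk:0→1
  Δ2: b:1→0
  Δ3: a:0→1
  (3Δ to stable)
t=1 Δ0: b=0 c=1 clk=1 a=1
  Δ1: clk:1→0
  (1Δ to stable)
t=2 Δ0: b=0 c=1 clk=0 a=1
  Δ1: clk:0→1
  Δ2: b:0→1, c:1→0
  (2Δ to stable)
t=3 Δ0: b=1 c=0 clk=1 a=1
  Δ1: clk:1→0
  (1Δ to stable)
t=4 Δ0: b=1 c=0 clk=0 a=1
  Δ1: clk:0→1
  Δ2: b:1→0, c:0→1
  (2Δ to stable)
t=5 Δ0: b=0 c=1 clk=1 a=1
  Δ1: clk:1→0
  (1Δ to stable)
t=6 Δ0: b=0 c=1 clk=0 a=1
  Δ1: clk:0→1
  Δ2: b:0→1, c:1→0
  (2Δ to stable)
t=7 Δ0: b=1 c=0 clk=1 a=1
  Δ1: clk:1→0
  (1Δ to stable)
t=8 Δ0: b=1 c=0 clk=0 a=1
  Δ1: clk:0→1
  Δ2: b:1→0, c:0→1
  (2Δ to stable)
t=9 Δ0: b=0 c=1 clk=1 a=1
  Δ1: clk:1→0
  (1Δ to stable)
t=10 Δ0: b=0 c=1 clk=0 a=1
  Δ1: clk:0→1
  Δ2: b:0→1, c:1→0
  (2Δ to stable)
t=11 Δ0: b=1 c=0 clk=1 a=1
  Δ1: clk:1→0
  (1Δ to stable)

1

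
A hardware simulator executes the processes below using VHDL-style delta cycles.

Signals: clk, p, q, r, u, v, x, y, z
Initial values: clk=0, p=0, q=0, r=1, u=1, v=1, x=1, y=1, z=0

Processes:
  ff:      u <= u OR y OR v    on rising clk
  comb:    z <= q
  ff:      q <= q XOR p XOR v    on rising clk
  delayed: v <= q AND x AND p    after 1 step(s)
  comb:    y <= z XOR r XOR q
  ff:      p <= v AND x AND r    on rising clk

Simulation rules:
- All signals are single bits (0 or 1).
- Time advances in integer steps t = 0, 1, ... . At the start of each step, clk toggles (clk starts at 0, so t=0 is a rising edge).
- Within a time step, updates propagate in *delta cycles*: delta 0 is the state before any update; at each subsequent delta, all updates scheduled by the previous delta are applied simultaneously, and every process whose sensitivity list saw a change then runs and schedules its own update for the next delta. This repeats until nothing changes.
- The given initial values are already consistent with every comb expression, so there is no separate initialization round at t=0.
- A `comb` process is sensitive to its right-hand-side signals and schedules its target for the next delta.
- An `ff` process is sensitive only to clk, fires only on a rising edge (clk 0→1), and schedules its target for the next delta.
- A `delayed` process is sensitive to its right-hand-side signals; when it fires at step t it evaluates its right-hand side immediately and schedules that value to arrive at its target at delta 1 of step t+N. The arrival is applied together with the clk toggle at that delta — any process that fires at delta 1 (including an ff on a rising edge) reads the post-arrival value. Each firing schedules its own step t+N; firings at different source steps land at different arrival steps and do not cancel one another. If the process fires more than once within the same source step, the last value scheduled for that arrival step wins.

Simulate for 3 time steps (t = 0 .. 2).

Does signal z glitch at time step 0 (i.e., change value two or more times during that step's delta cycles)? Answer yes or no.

t0.Δ0 v=1 u=1 x=1 q=0 clk=0 r=1 p=0 z=0 y=1
t0.Δ1 v=1 u=1 x=1 q=0 clk=1 r=1 p=0 z=0 y=1
t0.Δ2 v=1 u=1 x=1 q=1 clk=1 r=1 p=1 z=0 y=1
t0.Δ3 v=1 u=1 x=1 q=1 clk=1 r=1 p=1 z=1 y=0
t0.Δ4 v=1 u=1 x=1 q=1 clk=1 r=1 p=1 z=1 y=1
t1.Δ0 v=1 u=1 x=1 q=1 clk=1 r=1 p=1 z=1 y=1
t1.Δ1 v=1 u=1 x=1 q=1 clk=0 r=1 p=1 z=1 y=1
t2.Δ0 v=1 u=1 x=1 q=1 clk=0 r=1 p=1 z=1 y=1
t2.Δ1 v=1 u=1 x=1 q=1 clk=1 r=1 p=1 z=1 y=1

no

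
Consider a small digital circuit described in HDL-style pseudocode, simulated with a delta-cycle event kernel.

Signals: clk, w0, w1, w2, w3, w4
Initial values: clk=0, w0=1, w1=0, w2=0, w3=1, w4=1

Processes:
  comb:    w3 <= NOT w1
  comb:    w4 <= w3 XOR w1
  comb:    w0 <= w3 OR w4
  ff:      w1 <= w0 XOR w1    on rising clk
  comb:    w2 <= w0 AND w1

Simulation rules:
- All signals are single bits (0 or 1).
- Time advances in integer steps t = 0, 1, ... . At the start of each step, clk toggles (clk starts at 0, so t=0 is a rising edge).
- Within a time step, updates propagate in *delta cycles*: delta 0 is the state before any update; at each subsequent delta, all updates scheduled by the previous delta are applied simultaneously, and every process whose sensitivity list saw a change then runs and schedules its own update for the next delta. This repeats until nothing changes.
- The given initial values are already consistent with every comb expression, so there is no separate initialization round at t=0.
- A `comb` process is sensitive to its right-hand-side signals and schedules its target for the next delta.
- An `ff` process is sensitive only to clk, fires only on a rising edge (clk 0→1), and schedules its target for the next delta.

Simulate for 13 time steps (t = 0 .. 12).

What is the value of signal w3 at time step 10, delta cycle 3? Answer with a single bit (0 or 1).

t=0 Δ0: w4=1 w0=1 w3=1 w1=0 w2=0 clk=0
  Δ1: clk:0→1
  Δ2: w1:0→1
  Δ3: w4:1→0, w3:1→0, w2:0→1
  Δ4: w4:0→1, w0:1→0
  Δ5: w0:0→1, w2:1→0
  Δ6: w2:0→1
  (6Δ to stable)
t=1 Δ0: w4=1 w0=1 w3=0 w1=1 w2=1 clk=1
  Δ1: clk:1→0
  (1Δ to stable)
t=2 Δ0: w4=1 w0=1 w3=0 w1=1 w2=1 clk=0
  Δ1: clk:0→1
  Δ2: w1:1→0
  Δ3: w4:1→0, w3:0→1, w2:1→0
  Δ4: w4:0→1
  (4Δ to stable)
t=3 Δ0: w4=1 w0=1 w3=1 w1=0 w2=0 clk=1
  Δ1: clk:1→0
  (1Δ to stable)
t=4 Δ0: w4=1 w0=1 w3=1 w1=0 w2=0 clk=0
  Δ1: clk:0→1
  Δ2: w1:0→1
  Δ3: w4:1→0, w3:1→0, w2:0→1
  Δ4: w4:0→1, w0:1→0
  Δ5: w0:0→1, w2:1→0
  Δ6: w2:0→1
  (6Δ to stable)
t=5 Δ0: w4=1 w0=1 w3=0 w1=1 w2=1 clk=1
  Δ1: clk:1→0
  (1Δ to stable)
t=6 Δ0: w4=1 w0=1 w3=0 w1=1 w2=1 clk=0
  Δ1: clk:0→1
  Δ2: w1:1→0
  Δ3: w4:1→0, w3:0→1, w2:1→0
  Δ4: w4:0→1
  (4Δ to stable)
t=7 Δ0: w4=1 w0=1 w3=1 w1=0 w2=0 clk=1
  Δ1: clk:1→0
  (1Δ to stable)
t=8 Δ0: w4=1 w0=1 w3=1 w1=0 w2=0 clk=0
  Δ1: clk:0→1
  Δ2: w1:0→1
  Δ3: w4:1→0, w3:1→0, w2:0→1
  Δ4: w4:0→1, w0:1→0
  Δ5: w0:0→1, w2:1→0
  Δ6: w2:0→1
  (6Δ to stable)
t=9 Δ0: w4=1 w0=1 w3=0 w1=1 w2=1 clk=1
  Δ1: clk:1→0
  (1Δ to stable)
t=10 Δ0: w4=1 w0=1 w3=0 w1=1 w2=1 clk=0
  Δ1: clk:0→1
  Δ2: w1:1→0
  Δ3: w4:1→0, w3:0→1, w2:1→0
  Δ4: w4:0→1
  (4Δ to stable)
t=11 Δ0: w4=1 w0=1 w3=1 w1=0 w2=0 clk=1
  Δ1: clk:1→0
  (1Δ to stable)
t=12 Δ0: w4=1 w0=1 w3=1 w1=0 w2=0 clk=0
  Δ1: clk:0→1
  Δ2: w1:0→1
  Δ3: w4:1→0, w3:1→0, w2:0→1
  Δ4: w4:0→1, w0:1→0
  Δ5: w0:0→1, w2:1→0
  Δ6: w2:0→1
  (6Δ to stable)

1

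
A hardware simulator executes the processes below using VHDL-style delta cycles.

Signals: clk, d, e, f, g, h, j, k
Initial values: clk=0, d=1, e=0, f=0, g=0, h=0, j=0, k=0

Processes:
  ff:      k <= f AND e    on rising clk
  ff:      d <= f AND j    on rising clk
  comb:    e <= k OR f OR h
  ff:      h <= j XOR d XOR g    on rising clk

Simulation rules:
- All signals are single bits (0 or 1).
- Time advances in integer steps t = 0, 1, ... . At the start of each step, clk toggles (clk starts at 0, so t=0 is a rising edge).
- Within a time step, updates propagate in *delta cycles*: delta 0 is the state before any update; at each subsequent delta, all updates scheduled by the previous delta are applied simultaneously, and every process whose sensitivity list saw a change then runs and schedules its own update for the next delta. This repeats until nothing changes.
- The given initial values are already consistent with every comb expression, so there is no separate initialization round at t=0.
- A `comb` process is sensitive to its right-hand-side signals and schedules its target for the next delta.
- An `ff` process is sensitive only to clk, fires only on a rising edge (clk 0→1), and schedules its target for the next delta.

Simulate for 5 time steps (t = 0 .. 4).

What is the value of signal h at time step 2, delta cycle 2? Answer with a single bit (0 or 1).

0

t0.Δ0 f=0 k=0 d=1 h=0 e=0 j=0 clk=0 g=0
t0.Δ1 f=0 k=0 d=1 h=0 e=0 j=0 clk=1 g=0
t0.Δ2 f=0 k=0 d=0 h=1 e=0 j=0 clk=1 g=0
t0.Δ3 f=0 k=0 d=0 h=1 e=1 j=0 clk=1 g=0
t1.Δ0 f=0 k=0 d=0 h=1 e=1 j=0 clk=1 g=0
t1.Δ1 f=0 k=0 d=0 h=1 e=1 j=0 clk=0 g=0
t2.Δ0 f=0 k=0 d=0 h=1 e=1 j=0 clk=0 g=0
t2.Δ1 f=0 k=0 d=0 h=1 e=1 j=0 clk=1 g=0
t2.Δ2 f=0 k=0 d=0 h=0 e=1 j=0 clk=1 g=0
t2.Δ3 f=0 k=0 d=0 h=0 e=0 j=0 clk=1 g=0
t3.Δ0 f=0 k=0 d=0 h=0 e=0 j=0 clk=1 g=0
t3.Δ1 f=0 k=0 d=0 h=0 e=0 j=0 clk=0 g=0
t4.Δ0 f=0 k=0 d=0 h=0 e=0 j=0 clk=0 g=0
t4.Δ1 f=0 k=0 d=0 h=0 e=0 j=0 clk=1 g=0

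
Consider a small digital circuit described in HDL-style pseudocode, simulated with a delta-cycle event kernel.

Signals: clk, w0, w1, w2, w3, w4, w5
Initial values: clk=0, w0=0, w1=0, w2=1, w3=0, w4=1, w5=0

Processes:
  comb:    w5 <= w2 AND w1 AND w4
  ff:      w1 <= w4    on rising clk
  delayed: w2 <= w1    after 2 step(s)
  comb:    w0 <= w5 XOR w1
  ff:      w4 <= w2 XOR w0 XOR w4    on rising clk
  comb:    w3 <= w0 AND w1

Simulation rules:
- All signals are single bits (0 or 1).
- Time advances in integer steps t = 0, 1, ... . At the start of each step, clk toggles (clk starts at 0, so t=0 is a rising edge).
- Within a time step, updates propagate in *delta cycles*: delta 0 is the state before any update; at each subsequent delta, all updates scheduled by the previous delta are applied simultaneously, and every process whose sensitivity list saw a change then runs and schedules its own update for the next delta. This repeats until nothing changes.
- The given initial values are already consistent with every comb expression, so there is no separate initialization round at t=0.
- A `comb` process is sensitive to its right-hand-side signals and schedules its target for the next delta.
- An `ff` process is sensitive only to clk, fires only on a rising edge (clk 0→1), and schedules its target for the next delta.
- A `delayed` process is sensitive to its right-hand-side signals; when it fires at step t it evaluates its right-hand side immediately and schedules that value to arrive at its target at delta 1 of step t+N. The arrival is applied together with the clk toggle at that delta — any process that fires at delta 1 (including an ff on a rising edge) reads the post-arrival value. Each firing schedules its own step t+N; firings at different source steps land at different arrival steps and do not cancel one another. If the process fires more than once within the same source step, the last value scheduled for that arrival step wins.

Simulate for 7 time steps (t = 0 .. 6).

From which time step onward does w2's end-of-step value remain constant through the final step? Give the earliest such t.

4

t0.Δ0 w5=0 w0=0 w3=0 w2=1 clk=0 w4=1 w1=0
t0.Δ1 w5=0 w0=0 w3=0 w2=1 clk=1 w4=1 w1=0
t0.Δ2 w5=0 w0=0 w3=0 w2=1 clk=1 w4=0 w1=1
t0.Δ3 w5=0 w0=1 w3=0 w2=1 clk=1 w4=0 w1=1
t0.Δ4 w5=0 w0=1 w3=1 w2=1 clk=1 w4=0 w1=1
t1.Δ0 w5=0 w0=1 w3=1 w2=1 clk=1 w4=0 w1=1
t1.Δ1 w5=0 w0=1 w3=1 w2=1 clk=0 w4=0 w1=1
t2.Δ0 w5=0 w0=1 w3=1 w2=1 clk=0 w4=0 w1=1
t2.Δ1 w5=0 w0=1 w3=1 w2=1 clk=1 w4=0 w1=1
t2.Δ2 w5=0 w0=1 w3=1 w2=1 clk=1 w4=0 w1=0
t2.Δ3 w5=0 w0=0 w3=0 w2=1 clk=1 w4=0 w1=0
t3.Δ0 w5=0 w0=0 w3=0 w2=1 clk=1 w4=0 w1=0
t3.Δ1 w5=0 w0=0 w3=0 w2=1 clk=0 w4=0 w1=0
t4.Δ0 w5=0 w0=0 w3=0 w2=1 clk=0 w4=0 w1=0
t4.Δ1 w5=0 w0=0 w3=0 w2=0 clk=1 w4=0 w1=0
t5.Δ0 w5=0 w0=0 w3=0 w2=0 clk=1 w4=0 w1=0
t5.Δ1 w5=0 w0=0 w3=0 w2=0 clk=0 w4=0 w1=0
t6.Δ0 w5=0 w0=0 w3=0 w2=0 clk=0 w4=0 w1=0
t6.Δ1 w5=0 w0=0 w3=0 w2=0 clk=1 w4=0 w1=0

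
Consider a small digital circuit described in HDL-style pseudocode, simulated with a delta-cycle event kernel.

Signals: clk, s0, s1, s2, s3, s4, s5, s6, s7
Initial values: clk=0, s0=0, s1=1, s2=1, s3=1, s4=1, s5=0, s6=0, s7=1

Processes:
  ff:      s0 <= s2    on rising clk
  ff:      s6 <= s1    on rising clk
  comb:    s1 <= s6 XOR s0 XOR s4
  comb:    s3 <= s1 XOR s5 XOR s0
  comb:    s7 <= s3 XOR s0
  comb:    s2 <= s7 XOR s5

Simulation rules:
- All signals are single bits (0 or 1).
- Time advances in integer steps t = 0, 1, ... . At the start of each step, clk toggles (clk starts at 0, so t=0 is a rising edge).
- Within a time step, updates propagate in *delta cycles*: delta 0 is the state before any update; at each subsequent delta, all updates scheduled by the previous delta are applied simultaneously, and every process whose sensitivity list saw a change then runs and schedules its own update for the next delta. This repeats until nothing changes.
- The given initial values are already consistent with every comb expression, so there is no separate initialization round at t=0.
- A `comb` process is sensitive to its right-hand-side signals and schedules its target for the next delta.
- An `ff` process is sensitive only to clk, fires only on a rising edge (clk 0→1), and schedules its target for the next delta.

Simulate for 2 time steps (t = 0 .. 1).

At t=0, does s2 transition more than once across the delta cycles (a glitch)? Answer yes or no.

t=0 Δ0: s2=1 s6=0 s0=0 s4=1 s3=1 s7=1 s1=1 clk=0 s5=0
  Δ1: clk:0→1
  Δ2: s6:0→1, s0:0→1
  Δ3: s3:1→0, s7:1→0
  Δ4: s2:1→0, s7:0→1
  Δ5: s2:0→1
  (5Δ to stable)
t=1 Δ0: s2=1 s6=1 s0=1 s4=1 s3=0 s7=1 s1=1 clk=1 s5=0
  Δ1: clk:1→0
  (1Δ to stable)

yes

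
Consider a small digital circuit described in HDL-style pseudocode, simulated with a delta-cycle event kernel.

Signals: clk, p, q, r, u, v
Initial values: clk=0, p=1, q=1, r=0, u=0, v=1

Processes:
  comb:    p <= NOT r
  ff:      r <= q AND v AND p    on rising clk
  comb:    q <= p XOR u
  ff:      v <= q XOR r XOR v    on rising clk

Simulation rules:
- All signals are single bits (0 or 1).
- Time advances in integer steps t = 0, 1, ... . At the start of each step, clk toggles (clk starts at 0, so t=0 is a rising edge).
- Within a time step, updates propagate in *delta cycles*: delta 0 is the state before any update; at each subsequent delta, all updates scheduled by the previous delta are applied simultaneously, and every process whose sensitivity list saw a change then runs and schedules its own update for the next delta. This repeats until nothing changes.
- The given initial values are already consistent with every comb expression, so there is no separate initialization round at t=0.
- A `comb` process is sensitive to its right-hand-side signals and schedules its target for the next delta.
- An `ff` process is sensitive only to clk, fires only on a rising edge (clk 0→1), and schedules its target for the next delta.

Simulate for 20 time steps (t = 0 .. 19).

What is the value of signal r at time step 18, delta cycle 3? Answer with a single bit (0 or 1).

t=0 Δ0: v=1 u=0 p=1 r=0 clk=0 q=1
  Δ1: clk:0→1
  Δ2: v:1→0, r:0→1
  Δ3: p:1→0
  Δ4: q:1→0
  (4Δ to stable)
t=1 Δ0: v=0 u=0 p=0 r=1 clk=1 q=0
  Δ1: clk:1→0
  (1Δ to stable)
t=2 Δ0: v=0 u=0 p=0 r=1 clk=0 q=0
  Δ1: clk:0→1
  Δ2: v:0→1, r:1→0
  Δ3: p:0→1
  Δ4: q:0→1
  (4Δ to stable)
t=3 Δ0: v=1 u=0 p=1 r=0 clk=1 q=1
  Δ1: clk:1→0
  (1Δ to stable)
t=4 Δ0: v=1 u=0 p=1 r=0 clk=0 q=1
  Δ1: clk:0→1
  Δ2: v:1→0, r:0→1
  Δ3: p:1→0
  Δ4: q:1→0
  (4Δ to stable)
t=5 Δ0: v=0 u=0 p=0 r=1 clk=1 q=0
  Δ1: clk:1→0
  (1Δ to stable)
t=6 Δ0: v=0 u=0 p=0 r=1 clk=0 q=0
  Δ1: clk:0→1
  Δ2: v:0→1, r:1→0
  Δ3: p:0→1
  Δ4: q:0→1
  (4Δ to stable)
t=7 Δ0: v=1 u=0 p=1 r=0 clk=1 q=1
  Δ1: clk:1→0
  (1Δ to stable)
t=8 Δ0: v=1 u=0 p=1 r=0 clk=0 q=1
  Δ1: clk:0→1
  Δ2: v:1→0, r:0→1
  Δ3: p:1→0
  Δ4: q:1→0
  (4Δ to stable)
t=9 Δ0: v=0 u=0 p=0 r=1 clk=1 q=0
  Δ1: clk:1→0
  (1Δ to stable)
t=10 Δ0: v=0 u=0 p=0 r=1 clk=0 q=0
  Δ1: clk:0→1
  Δ2: v:0→1, r:1→0
  Δ3: p:0→1
  Δ4: q:0→1
  (4Δ to stable)
t=11 Δ0: v=1 u=0 p=1 r=0 clk=1 q=1
  Δ1: clk:1→0
  (1Δ to stable)
t=12 Δ0: v=1 u=0 p=1 r=0 clk=0 q=1
  Δ1: clk:0→1
  Δ2: v:1→0, r:0→1
  Δ3: p:1→0
  Δ4: q:1→0
  (4Δ to stable)
t=13 Δ0: v=0 u=0 p=0 r=1 clk=1 q=0
  Δ1: clk:1→0
  (1Δ to stable)
t=14 Δ0: v=0 u=0 p=0 r=1 clk=0 q=0
  Δ1: clk:0→1
  Δ2: v:0→1, r:1→0
  Δ3: p:0→1
  Δ4: q:0→1
  (4Δ to stable)
t=15 Δ0: v=1 u=0 p=1 r=0 clk=1 q=1
  Δ1: clk:1→0
  (1Δ to stable)
t=16 Δ0: v=1 u=0 p=1 r=0 clk=0 q=1
  Δ1: clk:0→1
  Δ2: v:1→0, r:0→1
  Δ3: p:1→0
  Δ4: q:1→0
  (4Δ to stable)
t=17 Δ0: v=0 u=0 p=0 r=1 clk=1 q=0
  Δ1: clk:1→0
  (1Δ to stable)
t=18 Δ0: v=0 u=0 p=0 r=1 clk=0 q=0
  Δ1: clk:0→1
  Δ2: v:0→1, r:1→0
  Δ3: p:0→1
  Δ4: q:0→1
  (4Δ to stable)
t=19 Δ0: v=1 u=0 p=1 r=0 clk=1 q=1
  Δ1: clk:1→0
  (1Δ to stable)

0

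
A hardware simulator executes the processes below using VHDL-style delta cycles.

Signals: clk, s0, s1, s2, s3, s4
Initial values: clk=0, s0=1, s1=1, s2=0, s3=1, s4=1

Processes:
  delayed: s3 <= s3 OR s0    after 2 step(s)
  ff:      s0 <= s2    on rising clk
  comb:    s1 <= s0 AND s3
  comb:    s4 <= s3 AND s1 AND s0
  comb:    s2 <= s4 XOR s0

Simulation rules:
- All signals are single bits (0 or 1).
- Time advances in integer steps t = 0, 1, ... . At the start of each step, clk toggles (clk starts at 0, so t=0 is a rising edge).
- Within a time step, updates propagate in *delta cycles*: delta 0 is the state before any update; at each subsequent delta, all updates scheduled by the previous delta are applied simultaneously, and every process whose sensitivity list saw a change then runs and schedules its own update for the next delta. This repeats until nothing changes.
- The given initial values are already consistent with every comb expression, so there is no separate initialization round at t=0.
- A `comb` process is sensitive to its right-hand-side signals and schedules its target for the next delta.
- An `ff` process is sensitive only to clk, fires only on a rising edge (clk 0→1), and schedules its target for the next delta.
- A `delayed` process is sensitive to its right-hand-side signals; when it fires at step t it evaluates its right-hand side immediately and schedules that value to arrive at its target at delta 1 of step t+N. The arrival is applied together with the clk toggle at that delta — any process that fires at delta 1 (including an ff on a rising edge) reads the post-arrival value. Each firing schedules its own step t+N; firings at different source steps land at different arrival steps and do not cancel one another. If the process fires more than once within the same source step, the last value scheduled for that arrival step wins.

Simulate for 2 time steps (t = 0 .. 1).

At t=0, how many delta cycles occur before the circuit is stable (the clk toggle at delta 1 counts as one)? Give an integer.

t0.Δ0 clk=0 s2=0 s0=1 s1=1 s3=1 s4=1
t0.Δ1 clk=1 s2=0 s0=1 s1=1 s3=1 s4=1
t0.Δ2 clk=1 s2=0 s0=0 s1=1 s3=1 s4=1
t0.Δ3 clk=1 s2=1 s0=0 s1=0 s3=1 s4=0
t0.Δ4 clk=1 s2=0 s0=0 s1=0 s3=1 s4=0
t1.Δ0 clk=1 s2=0 s0=0 s1=0 s3=1 s4=0
t1.Δ1 clk=0 s2=0 s0=0 s1=0 s3=1 s4=0

4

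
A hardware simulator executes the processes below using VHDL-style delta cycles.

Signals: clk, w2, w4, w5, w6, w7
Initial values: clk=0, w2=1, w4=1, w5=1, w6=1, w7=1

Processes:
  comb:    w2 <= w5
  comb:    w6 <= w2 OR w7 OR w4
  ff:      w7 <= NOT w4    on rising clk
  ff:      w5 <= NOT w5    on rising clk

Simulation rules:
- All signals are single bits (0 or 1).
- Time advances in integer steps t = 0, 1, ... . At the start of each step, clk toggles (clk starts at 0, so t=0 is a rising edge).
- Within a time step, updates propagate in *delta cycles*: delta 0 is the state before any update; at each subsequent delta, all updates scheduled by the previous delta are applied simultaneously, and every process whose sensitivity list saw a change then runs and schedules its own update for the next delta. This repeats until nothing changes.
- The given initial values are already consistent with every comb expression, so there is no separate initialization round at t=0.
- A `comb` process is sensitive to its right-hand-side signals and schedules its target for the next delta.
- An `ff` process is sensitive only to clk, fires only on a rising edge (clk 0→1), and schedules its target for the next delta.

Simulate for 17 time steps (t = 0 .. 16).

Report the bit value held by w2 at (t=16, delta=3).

[bits: w5,clk,w2,w6,w7,w4]
t=0: Δ0=101111 Δ1=111111 Δ2=011101 Δ3=010101 | 3Δ
t=1: Δ0=010101 Δ1=000101 | 1Δ
t=2: Δ0=000101 Δ1=010101 Δ2=110101 Δ3=111101 | 3Δ
t=3: Δ0=111101 Δ1=101101 | 1Δ
t=4: Δ0=101101 Δ1=111101 Δ2=011101 Δ3=010101 | 3Δ
t=5: Δ0=010101 Δ1=000101 | 1Δ
t=6: Δ0=000101 Δ1=010101 Δ2=110101 Δ3=111101 | 3Δ
t=7: Δ0=111101 Δ1=101101 | 1Δ
t=8: Δ0=101101 Δ1=111101 Δ2=011101 Δ3=010101 | 3Δ
t=9: Δ0=010101 Δ1=000101 | 1Δ
t=10: Δ0=000101 Δ1=010101 Δ2=110101 Δ3=111101 | 3Δ
t=11: Δ0=111101 Δ1=101101 | 1Δ
t=12: Δ0=101101 Δ1=111101 Δ2=011101 Δ3=010101 | 3Δ
t=13: Δ0=010101 Δ1=000101 | 1Δ
t=14: Δ0=000101 Δ1=010101 Δ2=110101 Δ3=111101 | 3Δ
t=15: Δ0=111101 Δ1=101101 | 1Δ
t=16: Δ0=101101 Δ1=111101 Δ2=011101 Δ3=010101 | 3Δ

0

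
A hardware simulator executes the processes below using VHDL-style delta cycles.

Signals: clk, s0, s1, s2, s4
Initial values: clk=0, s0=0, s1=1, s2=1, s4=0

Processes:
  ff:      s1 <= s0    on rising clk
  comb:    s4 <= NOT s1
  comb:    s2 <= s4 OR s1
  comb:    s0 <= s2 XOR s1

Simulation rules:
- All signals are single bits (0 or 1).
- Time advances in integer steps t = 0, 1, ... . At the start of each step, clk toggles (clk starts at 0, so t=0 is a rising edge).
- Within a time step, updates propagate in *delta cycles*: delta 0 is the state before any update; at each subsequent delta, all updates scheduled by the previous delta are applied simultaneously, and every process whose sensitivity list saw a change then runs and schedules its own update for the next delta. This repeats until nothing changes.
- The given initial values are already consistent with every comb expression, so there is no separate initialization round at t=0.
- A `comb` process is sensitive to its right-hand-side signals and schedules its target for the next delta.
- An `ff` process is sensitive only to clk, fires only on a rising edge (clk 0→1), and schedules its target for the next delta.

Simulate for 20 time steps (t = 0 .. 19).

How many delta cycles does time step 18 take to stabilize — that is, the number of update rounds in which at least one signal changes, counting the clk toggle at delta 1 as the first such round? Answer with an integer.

3

[bits: clk,s1,s0,s2,s4]
t=0: Δ0=01010 Δ1=11010 Δ2=10010 Δ3=10101 Δ4=10011 Δ5=10111 | 5Δ
t=1: Δ0=10111 Δ1=00111 | 1Δ
t=2: Δ0=00111 Δ1=10111 Δ2=11111 Δ3=11010 | 3Δ
t=3: Δ0=11010 Δ1=01010 | 1Δ
t=4: Δ0=01010 Δ1=11010 Δ2=10010 Δ3=10101 Δ4=10011 Δ5=10111 | 5Δ
t=5: Δ0=10111 Δ1=00111 | 1Δ
t=6: Δ0=00111 Δ1=10111 Δ2=11111 Δ3=11010 | 3Δ
t=7: Δ0=11010 Δ1=01010 | 1Δ
t=8: Δ0=01010 Δ1=11010 Δ2=10010 Δ3=10101 Δ4=10011 Δ5=10111 | 5Δ
t=9: Δ0=10111 Δ1=00111 | 1Δ
t=10: Δ0=00111 Δ1=10111 Δ2=11111 Δ3=11010 | 3Δ
t=11: Δ0=11010 Δ1=01010 | 1Δ
t=12: Δ0=01010 Δ1=11010 Δ2=10010 Δ3=10101 Δ4=10011 Δ5=10111 | 5Δ
t=13: Δ0=10111 Δ1=00111 | 1Δ
t=14: Δ0=00111 Δ1=10111 Δ2=11111 Δ3=11010 | 3Δ
t=15: Δ0=11010 Δ1=01010 | 1Δ
t=16: Δ0=01010 Δ1=11010 Δ2=10010 Δ3=10101 Δ4=10011 Δ5=10111 | 5Δ
t=17: Δ0=10111 Δ1=00111 | 1Δ
t=18: Δ0=00111 Δ1=10111 Δ2=11111 Δ3=11010 | 3Δ
t=19: Δ0=11010 Δ1=01010 | 1Δ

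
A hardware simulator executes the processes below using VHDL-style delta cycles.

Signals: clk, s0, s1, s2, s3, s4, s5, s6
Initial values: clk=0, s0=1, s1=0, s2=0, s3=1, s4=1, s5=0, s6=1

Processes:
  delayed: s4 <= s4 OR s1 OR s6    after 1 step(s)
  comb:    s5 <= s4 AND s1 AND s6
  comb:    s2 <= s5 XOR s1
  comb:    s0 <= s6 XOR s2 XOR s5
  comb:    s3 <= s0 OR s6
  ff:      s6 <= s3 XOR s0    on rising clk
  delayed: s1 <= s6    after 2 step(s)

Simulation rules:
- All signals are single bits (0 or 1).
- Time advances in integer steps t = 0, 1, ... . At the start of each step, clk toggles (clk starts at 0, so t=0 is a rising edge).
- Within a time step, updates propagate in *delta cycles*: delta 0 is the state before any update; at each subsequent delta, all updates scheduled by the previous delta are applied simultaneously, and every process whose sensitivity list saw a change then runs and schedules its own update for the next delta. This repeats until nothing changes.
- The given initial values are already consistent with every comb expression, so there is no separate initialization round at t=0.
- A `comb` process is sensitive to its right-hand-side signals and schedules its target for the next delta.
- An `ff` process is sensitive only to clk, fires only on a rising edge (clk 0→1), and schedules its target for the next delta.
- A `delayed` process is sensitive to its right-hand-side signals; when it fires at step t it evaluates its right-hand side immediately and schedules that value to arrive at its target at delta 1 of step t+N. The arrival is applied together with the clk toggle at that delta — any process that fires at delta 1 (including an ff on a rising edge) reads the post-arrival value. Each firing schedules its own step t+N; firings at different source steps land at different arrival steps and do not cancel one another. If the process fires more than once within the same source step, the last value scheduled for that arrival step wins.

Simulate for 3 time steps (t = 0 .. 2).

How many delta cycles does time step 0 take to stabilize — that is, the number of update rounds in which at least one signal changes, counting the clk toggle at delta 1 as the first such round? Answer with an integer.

[bits: s6,s4,s1,s5,s3,clk,s0,s2]
t=0: Δ0=11001010 Δ1=11001110 Δ2=01001110 Δ3=01001100 Δ4=01000100 | 4Δ
t=1: Δ0=01000100 Δ1=01000000 | 1Δ
t=2: Δ0=01000000 Δ1=01000100 | 1Δ

4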